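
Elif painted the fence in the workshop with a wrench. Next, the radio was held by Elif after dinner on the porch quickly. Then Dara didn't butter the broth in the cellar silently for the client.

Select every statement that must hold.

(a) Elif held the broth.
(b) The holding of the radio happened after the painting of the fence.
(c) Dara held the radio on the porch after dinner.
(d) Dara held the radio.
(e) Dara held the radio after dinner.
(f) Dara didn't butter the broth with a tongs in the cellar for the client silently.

(b), (f)

(a) Not entailed — Elif held the radio, not the broth; the broth belongs to the buttering event.
(b) Entailed — the narrative places the painting before the holding.
(c) Not entailed — the passage has Elif holding the radio, not Dara.
(d) Not entailed — the passage has Elif holding the radio, not Dara.
(e) Not entailed — the passage has Elif holding the radio, not Dara.
(f) Entailed — under negation, adding a further restriction is entailed: if no such buttering event occurred, none occurred with a tongs either.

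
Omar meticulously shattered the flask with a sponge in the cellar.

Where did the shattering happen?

in the cellar

'in the cellar' marks the location of the shattering event.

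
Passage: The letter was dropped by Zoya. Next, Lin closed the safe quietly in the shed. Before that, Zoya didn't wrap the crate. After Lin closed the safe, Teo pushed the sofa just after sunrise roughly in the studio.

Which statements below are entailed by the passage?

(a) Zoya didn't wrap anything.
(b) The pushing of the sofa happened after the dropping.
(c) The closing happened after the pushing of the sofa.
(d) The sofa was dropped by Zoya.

(a) Not entailed — the original only denies this specific event; Zoya may have wrapped something else.
(b) Entailed — the narrative places the dropping before the pushing.
(c) Not entailed — the narrative places the closing before the pushing, not after.
(d) Not entailed — Zoya dropped the letter, not the sofa; the sofa belongs to the pushing event.

(b)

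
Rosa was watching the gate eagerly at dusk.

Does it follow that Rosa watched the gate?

'watch' is atelic; if Rosa was watching the gate, then Rosa watched the gate (for some time).

yes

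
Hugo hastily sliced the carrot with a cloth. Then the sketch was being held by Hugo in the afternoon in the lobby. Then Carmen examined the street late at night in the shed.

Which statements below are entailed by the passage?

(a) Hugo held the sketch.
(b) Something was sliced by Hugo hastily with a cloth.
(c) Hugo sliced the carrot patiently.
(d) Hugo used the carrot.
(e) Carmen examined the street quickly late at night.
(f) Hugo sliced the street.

(a) Entailed — 'hold' is an activity; 'was holding' entails that some holding happened, so 'held' holds.
(b) Entailed — the original entails any weakening of itself; this just generalizes the patient.
(c) Not entailed — 'patiently' adds a manner not in (and inconsistent with) the original.
(d) Not entailed — the carrot is the patient, not an instrument — Hugo used a cloth.
(e) Not entailed — 'quickly' adds information not in the original event.
(f) Not entailed — Hugo sliced the carrot, not the street; the street belongs to the examining event.

(a), (b)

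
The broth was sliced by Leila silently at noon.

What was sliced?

the broth

'the broth' marks the patient of the slicing event.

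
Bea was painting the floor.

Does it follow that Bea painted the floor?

'was painting' is progressive; for an accomplishment like 'paint the floor', it doesn't entail completion.

no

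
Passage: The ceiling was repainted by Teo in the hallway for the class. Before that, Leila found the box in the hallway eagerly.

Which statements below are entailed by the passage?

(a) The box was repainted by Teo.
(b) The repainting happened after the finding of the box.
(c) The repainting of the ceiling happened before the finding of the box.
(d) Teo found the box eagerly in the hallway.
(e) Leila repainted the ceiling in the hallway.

(a) Not entailed — Teo repainted the ceiling, not the box; the box belongs to the finding event.
(b) Entailed — the narrative places the finding before the repainting.
(c) Not entailed — the narrative places the finding before the repainting, not after.
(d) Not entailed — the passage has Leila finding the box, not Teo.
(e) Not entailed — the passage has Teo repainting the ceiling, not Leila.

(b)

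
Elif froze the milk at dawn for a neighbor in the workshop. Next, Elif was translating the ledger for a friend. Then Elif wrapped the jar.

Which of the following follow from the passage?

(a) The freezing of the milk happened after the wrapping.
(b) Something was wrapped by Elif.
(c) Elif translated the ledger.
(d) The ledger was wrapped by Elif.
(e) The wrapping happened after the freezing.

(b), (e)

(a) Not entailed — the narrative places the freezing before the wrapping, not after.
(b) Entailed — this follows by dropping conjuncts from the wrapping event's description.
(c) Not entailed — 'was translating' is progressive on an accomplishment; it does not entail the completed 'translated'.
(d) Not entailed — Elif wrapped the jar, not the ledger; the ledger belongs to the translating event.
(e) Entailed — the narrative places the freezing before the wrapping.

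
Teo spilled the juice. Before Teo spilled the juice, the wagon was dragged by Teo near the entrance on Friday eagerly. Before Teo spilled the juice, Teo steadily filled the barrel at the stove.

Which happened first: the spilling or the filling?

The connectives place the filling before the spilling.

the filling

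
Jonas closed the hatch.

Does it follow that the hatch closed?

'Jonas closed the hatch' is the causative; it entails the inchoative 'the hatch closed'.

yes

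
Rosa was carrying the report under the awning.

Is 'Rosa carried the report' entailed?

yes

'carry' is atelic; if Rosa was carrying the report, then Rosa carried the report (for some time).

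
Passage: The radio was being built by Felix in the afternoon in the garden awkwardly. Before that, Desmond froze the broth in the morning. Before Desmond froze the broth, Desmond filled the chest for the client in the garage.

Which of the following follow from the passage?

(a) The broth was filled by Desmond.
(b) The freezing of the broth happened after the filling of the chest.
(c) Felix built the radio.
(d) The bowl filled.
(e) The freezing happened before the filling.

(a) Not entailed — Desmond filled the chest, not the broth; the broth belongs to the freezing event.
(b) Entailed — the narrative places the filling before the freezing.
(c) Not entailed — 'was building' is progressive on an accomplishment; it does not entail the completed 'built'.
(d) Not entailed — the chest is what filled, not the bowl.
(e) Not entailed — the narrative places the filling before the freezing, not after.

(b)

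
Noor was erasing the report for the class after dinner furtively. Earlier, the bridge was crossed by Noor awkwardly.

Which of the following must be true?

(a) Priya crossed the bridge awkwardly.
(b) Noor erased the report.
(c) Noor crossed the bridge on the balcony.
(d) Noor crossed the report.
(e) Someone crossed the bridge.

(e)

(a) Not entailed — the passage has Noor crossing the bridge, not Priya.
(b) Not entailed — 'was erasing' is progressive on an accomplishment; it does not entail the completed 'erased'.
(c) Not entailed — 'on the balcony' adds information not in the original event.
(d) Not entailed — Noor crossed the bridge, not the report; the report belongs to the erasing event.
(e) Entailed — every conjunct here is already in the original crossing event.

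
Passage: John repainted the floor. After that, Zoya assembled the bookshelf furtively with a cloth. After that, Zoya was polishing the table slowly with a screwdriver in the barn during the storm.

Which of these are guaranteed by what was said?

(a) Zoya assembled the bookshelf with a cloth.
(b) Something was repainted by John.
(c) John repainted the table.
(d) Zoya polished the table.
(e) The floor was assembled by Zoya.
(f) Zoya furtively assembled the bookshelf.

(a), (b), (d), (f)

(a) Entailed — the original entails any weakening of itself; this just drops 'furtively'.
(b) Entailed — the original entails any weakening of itself; this just generalizes the patient.
(c) Not entailed — John repainted the floor, not the table; the table belongs to the polishing event.
(d) Entailed — 'polish' is an activity; 'was polishing' entails that some polishing happened, so 'polished' holds.
(e) Not entailed — Zoya assembled the bookshelf, not the floor; the floor belongs to the repainting event.
(f) Entailed — the original entails any weakening of itself; this just drops 'with a cloth'.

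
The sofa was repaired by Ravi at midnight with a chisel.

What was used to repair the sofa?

'with a chisel' marks the instrument of the repairing event.

a chisel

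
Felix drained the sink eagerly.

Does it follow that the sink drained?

yes

'Felix drained the sink' is the causative; it entails the inchoative 'the sink drained'.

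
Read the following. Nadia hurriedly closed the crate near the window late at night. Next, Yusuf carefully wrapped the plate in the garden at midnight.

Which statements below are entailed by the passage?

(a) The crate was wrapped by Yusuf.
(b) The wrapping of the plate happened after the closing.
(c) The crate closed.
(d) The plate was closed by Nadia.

(b), (c)

(a) Not entailed — Yusuf wrapped the plate, not the crate; the crate belongs to the closing event.
(b) Entailed — the narrative places the closing before the wrapping.
(c) Entailed — 'Nadia closed the crate' is causative; it entails the inchoative 'the crate closed'.
(d) Not entailed — Nadia closed the crate, not the plate; the plate belongs to the wrapping event.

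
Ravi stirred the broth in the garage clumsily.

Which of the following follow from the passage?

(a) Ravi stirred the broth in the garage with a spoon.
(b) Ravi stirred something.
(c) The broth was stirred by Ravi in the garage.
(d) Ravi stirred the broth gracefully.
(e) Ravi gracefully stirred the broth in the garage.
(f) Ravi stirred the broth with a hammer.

(b), (c)

(a) Not entailed — 'with a spoon' adds information not in the original event.
(b) Entailed — the original entails any weakening of itself; this just drops 'clumsily', 'in the garage' and generalizes the patient.
(c) Entailed — dropping 'clumsily' leaves a sub-description the original still satisfies.
(d) Not entailed — 'gracefully' adds a manner not in (and inconsistent with) the original.
(e) Not entailed — 'gracefully' adds a manner not in (and inconsistent with) the original.
(f) Not entailed — 'with a hammer' adds information not in the original event.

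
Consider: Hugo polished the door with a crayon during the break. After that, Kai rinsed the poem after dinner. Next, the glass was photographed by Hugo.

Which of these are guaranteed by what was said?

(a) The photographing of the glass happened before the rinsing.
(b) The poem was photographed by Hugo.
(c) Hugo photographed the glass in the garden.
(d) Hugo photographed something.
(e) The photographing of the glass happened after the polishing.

(a) Not entailed — the narrative places the rinsing before the photographing, not after.
(b) Not entailed — Hugo photographed the glass, not the poem; the poem belongs to the rinsing event.
(c) Not entailed — 'in the garden' adds information not in the original event.
(d) Entailed — this follows by dropping conjuncts from the photographing event's description.
(e) Entailed — the narrative places the polishing before the photographing.

(d), (e)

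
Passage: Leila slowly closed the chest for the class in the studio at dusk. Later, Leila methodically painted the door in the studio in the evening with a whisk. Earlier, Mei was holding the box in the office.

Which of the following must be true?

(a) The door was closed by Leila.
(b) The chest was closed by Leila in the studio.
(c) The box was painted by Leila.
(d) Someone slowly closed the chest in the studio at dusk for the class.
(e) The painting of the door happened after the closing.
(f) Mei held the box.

(b), (d), (e), (f)

(a) Not entailed — Leila closed the chest, not the door; the door belongs to the painting event.
(b) Entailed — every conjunct here is already in the original closing event.
(c) Not entailed — Leila painted the door, not the box; the box belongs to the holding event.
(d) Entailed — every conjunct here is already in the original closing event.
(e) Entailed — the narrative places the closing before the painting.
(f) Entailed — 'hold' is an activity; 'was holding' entails that some holding happened, so 'held' holds.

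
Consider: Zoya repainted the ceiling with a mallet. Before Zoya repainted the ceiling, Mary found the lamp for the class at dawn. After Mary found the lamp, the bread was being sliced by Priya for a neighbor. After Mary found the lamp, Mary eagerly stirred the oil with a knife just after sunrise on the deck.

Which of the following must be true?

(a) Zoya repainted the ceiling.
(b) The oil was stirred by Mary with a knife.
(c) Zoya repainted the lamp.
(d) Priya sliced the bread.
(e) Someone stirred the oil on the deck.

(a), (b), (e)

(a) Entailed — the original entails any weakening of itself; this just drops 'with a mallet'.
(b) Entailed — the original entails any weakening of itself; this just drops 'just after sunrise', 'eagerly', 'on the deck'.
(c) Not entailed — Zoya repainted the ceiling, not the lamp; the lamp belongs to the finding event.
(d) Not entailed — 'was slicing' is progressive on an accomplishment; it does not entail the completed 'sliced'.
(e) Entailed — the original entails any weakening of itself; this just drops 'just after sunrise', 'eagerly', 'with a knife' and generalizes the agent.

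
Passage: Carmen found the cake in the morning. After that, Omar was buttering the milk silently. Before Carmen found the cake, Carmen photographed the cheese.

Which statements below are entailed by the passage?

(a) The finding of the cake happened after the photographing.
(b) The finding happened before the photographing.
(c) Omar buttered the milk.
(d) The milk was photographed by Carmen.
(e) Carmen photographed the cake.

(a) Entailed — the narrative places the photographing before the finding.
(b) Not entailed — the narrative places the photographing before the finding, not after.
(c) Not entailed — 'was buttering' is progressive on an accomplishment; it does not entail the completed 'buttered'.
(d) Not entailed — Carmen photographed the cheese, not the milk; the milk belongs to the buttering event.
(e) Not entailed — Carmen photographed the cheese, not the cake; the cake belongs to the finding event.

(a)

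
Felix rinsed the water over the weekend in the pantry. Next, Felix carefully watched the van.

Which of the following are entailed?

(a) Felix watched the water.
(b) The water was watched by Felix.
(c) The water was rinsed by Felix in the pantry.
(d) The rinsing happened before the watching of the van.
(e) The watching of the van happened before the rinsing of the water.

(c), (d)

(a) Not entailed — Felix watched the van, not the water; the water belongs to the rinsing event.
(b) Not entailed — Felix watched the van, not the water; the water belongs to the rinsing event.
(c) Entailed — this follows by dropping conjuncts from the rinsing event's description.
(d) Entailed — the narrative places the rinsing before the watching.
(e) Not entailed — the narrative places the rinsing before the watching, not after.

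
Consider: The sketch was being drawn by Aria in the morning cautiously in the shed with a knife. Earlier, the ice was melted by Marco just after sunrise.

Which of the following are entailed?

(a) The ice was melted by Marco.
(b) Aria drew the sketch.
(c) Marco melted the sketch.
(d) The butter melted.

(a) Entailed — the original entails any weakening of itself; this just drops 'just after sunrise'.
(b) Not entailed — 'was drawing' is progressive on an accomplishment; it does not entail the completed 'drew'.
(c) Not entailed — Marco melted the ice, not the sketch; the sketch belongs to the drawing event.
(d) Not entailed — the ice is what melted, not the butter.

(a)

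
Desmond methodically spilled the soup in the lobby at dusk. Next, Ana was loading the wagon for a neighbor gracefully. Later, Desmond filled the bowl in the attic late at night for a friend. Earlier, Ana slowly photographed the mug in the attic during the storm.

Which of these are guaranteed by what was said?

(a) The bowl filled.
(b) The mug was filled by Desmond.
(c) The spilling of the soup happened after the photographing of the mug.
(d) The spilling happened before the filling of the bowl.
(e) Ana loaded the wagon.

(a), (d)

(a) Entailed — 'Desmond filled the bowl' is causative; it entails the inchoative 'the bowl filled'.
(b) Not entailed — Desmond filled the bowl, not the mug; the mug belongs to the photographing event.
(c) Not entailed — the narrative doesn't order the photographing relative to the spilling.
(d) Entailed — the narrative places the spilling before the filling.
(e) Not entailed — 'was loading' is progressive on an accomplishment; it does not entail the completed 'loaded'.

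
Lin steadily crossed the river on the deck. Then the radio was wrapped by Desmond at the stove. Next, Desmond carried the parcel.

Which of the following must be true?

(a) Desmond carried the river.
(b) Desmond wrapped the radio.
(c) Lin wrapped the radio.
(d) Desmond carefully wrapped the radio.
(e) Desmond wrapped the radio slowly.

(b)

(a) Not entailed — Desmond carried the parcel, not the river; the river belongs to the crossing event.
(b) Entailed — this follows by dropping conjuncts from the wrapping event's description.
(c) Not entailed — the passage has Desmond wrapping the radio, not Lin.
(d) Not entailed — 'carefully' adds information not in the original event.
(e) Not entailed — 'slowly' adds information not in the original event.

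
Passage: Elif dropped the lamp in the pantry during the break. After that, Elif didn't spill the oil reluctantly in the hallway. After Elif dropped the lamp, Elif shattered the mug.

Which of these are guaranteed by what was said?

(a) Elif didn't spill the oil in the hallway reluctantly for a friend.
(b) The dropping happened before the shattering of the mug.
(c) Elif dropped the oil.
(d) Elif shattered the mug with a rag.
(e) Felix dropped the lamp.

(a) Entailed — under negation, adding a further restriction is entailed: if no such spilling event occurred, none occurred for a friend either.
(b) Entailed — the narrative places the dropping before the shattering.
(c) Not entailed — Elif dropped the lamp, not the oil; the oil belongs to the spilling event.
(d) Not entailed — 'with a rag' adds information not in the original event.
(e) Not entailed — the passage has Elif dropping the lamp, not Felix.

(a), (b)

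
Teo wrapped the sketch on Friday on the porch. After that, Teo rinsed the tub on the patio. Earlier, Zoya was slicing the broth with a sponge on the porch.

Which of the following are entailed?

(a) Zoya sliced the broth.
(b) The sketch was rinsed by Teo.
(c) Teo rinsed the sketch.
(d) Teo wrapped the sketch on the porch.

(d)

(a) Not entailed — 'was slicing' is progressive on an accomplishment; it does not entail the completed 'sliced'.
(b) Not entailed — Teo rinsed the tub, not the sketch; the sketch belongs to the wrapping event.
(c) Not entailed — Teo rinsed the tub, not the sketch; the sketch belongs to the wrapping event.
(d) Entailed — dropping 'on Friday' leaves a sub-description the original still satisfies.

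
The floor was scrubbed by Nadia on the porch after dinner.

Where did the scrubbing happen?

'on the porch' marks the location of the scrubbing event.

on the porch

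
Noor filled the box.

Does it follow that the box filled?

'Noor filled the box' is the causative; it entails the inchoative 'the box filled'.

yes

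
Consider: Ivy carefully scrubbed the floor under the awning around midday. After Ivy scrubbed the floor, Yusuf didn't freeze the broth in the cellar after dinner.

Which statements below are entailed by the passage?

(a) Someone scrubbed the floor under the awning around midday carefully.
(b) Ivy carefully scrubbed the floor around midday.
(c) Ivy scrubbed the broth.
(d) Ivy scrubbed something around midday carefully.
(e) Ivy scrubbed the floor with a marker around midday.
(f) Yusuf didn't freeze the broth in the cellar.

(a), (b), (d)

(a) Entailed — every conjunct here is already in the original scrubbing event.
(b) Entailed — dropping 'under the awning' leaves a sub-description the original still satisfies.
(c) Not entailed — Ivy scrubbed the floor, not the broth; the broth belongs to the freezing event.
(d) Entailed — this follows by dropping conjuncts from the scrubbing event's description.
(e) Not entailed — 'with a marker' adds information not in the original event.
(f) Not entailed — dropping 'after dinner' under negation is not valid — the original leaves open that Yusuf froze the broth some other way.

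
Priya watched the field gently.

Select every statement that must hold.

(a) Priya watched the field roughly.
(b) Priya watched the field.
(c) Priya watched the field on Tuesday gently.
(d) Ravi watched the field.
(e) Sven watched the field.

(a) Not entailed — 'roughly' adds a manner not in (and inconsistent with) the original.
(b) Entailed — this follows by dropping conjuncts from the watching event's description.
(c) Not entailed — 'on Tuesday' adds information not in the original event.
(d) Not entailed — the passage has Priya watching the field, not Ravi.
(e) Not entailed — the passage has Priya watching the field, not Sven.

(b)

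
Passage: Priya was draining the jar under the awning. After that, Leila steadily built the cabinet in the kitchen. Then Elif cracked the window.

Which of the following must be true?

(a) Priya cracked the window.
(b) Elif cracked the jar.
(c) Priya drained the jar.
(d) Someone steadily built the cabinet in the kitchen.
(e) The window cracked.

(a) Not entailed — the passage has Elif cracking the window, not Priya.
(b) Not entailed — Elif cracked the window, not the jar; the jar belongs to the draining event.
(c) Not entailed — 'was draining' is progressive on an accomplishment; it does not entail the completed 'drained'.
(d) Entailed — this follows by dropping conjuncts from the building event's description.
(e) Entailed — 'Elif cracked the window' is causative; it entails the inchoative 'the window cracked'.

(d), (e)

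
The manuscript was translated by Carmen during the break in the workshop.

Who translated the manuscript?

'Carmen' marks the agent of the translating event.

Carmen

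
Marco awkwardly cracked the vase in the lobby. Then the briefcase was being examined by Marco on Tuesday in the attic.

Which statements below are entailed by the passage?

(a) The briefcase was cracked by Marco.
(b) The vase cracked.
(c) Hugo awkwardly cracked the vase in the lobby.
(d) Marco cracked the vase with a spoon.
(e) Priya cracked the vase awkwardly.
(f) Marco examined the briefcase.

(a) Not entailed — Marco cracked the vase, not the briefcase; the briefcase belongs to the examining event.
(b) Entailed — 'Marco cracked the vase' is causative; it entails the inchoative 'the vase cracked'.
(c) Not entailed — the passage has Marco cracking the vase, not Hugo.
(d) Not entailed — 'with a spoon' adds information not in the original event.
(e) Not entailed — the passage has Marco cracking the vase, not Priya.
(f) Entailed — 'examine' is an activity; 'was examining' entails that some examining happened, so 'examined' holds.

(b), (f)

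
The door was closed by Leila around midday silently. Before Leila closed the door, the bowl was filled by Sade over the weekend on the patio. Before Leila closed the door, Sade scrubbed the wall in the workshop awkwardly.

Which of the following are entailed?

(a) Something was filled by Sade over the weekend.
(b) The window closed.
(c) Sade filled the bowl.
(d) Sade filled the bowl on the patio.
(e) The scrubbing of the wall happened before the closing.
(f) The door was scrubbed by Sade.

(a) Entailed — the original entails any weakening of itself; this just drops 'on the patio' and generalizes the patient.
(b) Not entailed — the door is what closed, not the window.
(c) Entailed — this follows by dropping conjuncts from the filling event's description.
(d) Entailed — every conjunct here is already in the original filling event.
(e) Entailed — the narrative places the scrubbing before the closing.
(f) Not entailed — Sade scrubbed the wall, not the door; the door belongs to the closing event.

(a), (c), (d), (e)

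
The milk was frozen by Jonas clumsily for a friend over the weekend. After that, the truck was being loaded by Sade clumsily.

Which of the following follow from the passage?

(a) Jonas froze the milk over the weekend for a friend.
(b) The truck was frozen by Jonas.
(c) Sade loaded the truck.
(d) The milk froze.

(a), (d)

(a) Entailed — dropping 'clumsily' leaves a sub-description the original still satisfies.
(b) Not entailed — Jonas froze the milk, not the truck; the truck belongs to the loading event.
(c) Not entailed — 'was loading' is progressive on an accomplishment; it does not entail the completed 'loaded'.
(d) Entailed — 'Jonas froze the milk' is causative; it entails the inchoative 'the milk froze'.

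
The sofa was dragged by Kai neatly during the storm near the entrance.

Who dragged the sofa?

'Kai' marks the agent of the dragging event.

Kai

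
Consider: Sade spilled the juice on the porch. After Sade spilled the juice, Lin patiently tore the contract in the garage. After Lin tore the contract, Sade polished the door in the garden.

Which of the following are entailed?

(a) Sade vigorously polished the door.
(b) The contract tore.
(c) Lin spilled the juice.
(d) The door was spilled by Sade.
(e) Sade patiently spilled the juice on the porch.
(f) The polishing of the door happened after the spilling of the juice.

(a) Not entailed — 'vigorously' adds information not in the original event.
(b) Entailed — 'Lin tore the contract' is causative; it entails the inchoative 'the contract tore'.
(c) Not entailed — the passage has Sade spilling the juice, not Lin.
(d) Not entailed — Sade spilled the juice, not the door; the door belongs to the polishing event.
(e) Not entailed — 'patiently' adds information not in the original event.
(f) Entailed — the narrative places the spilling before the polishing.

(b), (f)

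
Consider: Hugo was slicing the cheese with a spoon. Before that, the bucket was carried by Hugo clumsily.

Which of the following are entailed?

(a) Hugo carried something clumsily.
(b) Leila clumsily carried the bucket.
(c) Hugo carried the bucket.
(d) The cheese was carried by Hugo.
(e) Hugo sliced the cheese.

(a), (c)

(a) Entailed — the original entails any weakening of itself; this just generalizes the patient.
(b) Not entailed — the passage has Hugo carrying the bucket, not Leila.
(c) Entailed — the original entails any weakening of itself; this just drops 'clumsily'.
(d) Not entailed — Hugo carried the bucket, not the cheese; the cheese belongs to the slicing event.
(e) Not entailed — 'was slicing' is progressive on an accomplishment; it does not entail the completed 'sliced'.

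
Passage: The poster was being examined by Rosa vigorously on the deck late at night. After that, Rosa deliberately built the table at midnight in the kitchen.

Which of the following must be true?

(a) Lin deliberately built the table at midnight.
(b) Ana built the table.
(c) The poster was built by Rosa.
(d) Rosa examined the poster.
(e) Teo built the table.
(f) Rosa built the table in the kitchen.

(a) Not entailed — the passage has Rosa building the table, not Lin.
(b) Not entailed — the passage has Rosa building the table, not Ana.
(c) Not entailed — Rosa built the table, not the poster; the poster belongs to the examining event.
(d) Entailed — 'examine' is an activity; 'was examining' entails that some examining happened, so 'examined' holds.
(e) Not entailed — the passage has Rosa building the table, not Teo.
(f) Entailed — this follows by dropping conjuncts from the building event's description.

(d), (f)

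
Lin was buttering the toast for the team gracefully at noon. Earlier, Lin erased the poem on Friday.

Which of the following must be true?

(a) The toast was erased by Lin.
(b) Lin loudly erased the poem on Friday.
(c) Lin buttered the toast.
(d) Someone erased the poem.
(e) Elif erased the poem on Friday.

(a) Not entailed — Lin erased the poem, not the toast; the toast belongs to the buttering event.
(b) Not entailed — 'loudly' adds information not in the original event.
(c) Not entailed — 'was buttering' is progressive on an accomplishment; it does not entail the completed 'buttered'.
(d) Entailed — dropping 'on Friday' and generalizing the agent leaves a sub-description the original still satisfies.
(e) Not entailed — the passage has Lin erasing the poem, not Elif.

(d)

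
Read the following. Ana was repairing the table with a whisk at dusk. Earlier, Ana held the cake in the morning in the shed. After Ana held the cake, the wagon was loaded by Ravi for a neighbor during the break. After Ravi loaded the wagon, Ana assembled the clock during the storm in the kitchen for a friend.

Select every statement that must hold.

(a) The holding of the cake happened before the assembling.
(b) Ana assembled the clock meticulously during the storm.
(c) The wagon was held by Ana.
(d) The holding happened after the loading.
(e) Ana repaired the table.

(a) Entailed — the narrative places the holding before the assembling.
(b) Not entailed — 'meticulously' adds information not in the original event.
(c) Not entailed — Ana held the cake, not the wagon; the wagon belongs to the loading event.
(d) Not entailed — the narrative places the holding before the loading, not after.
(e) Not entailed — 'was repairing' is progressive on an accomplishment; it does not entail the completed 'repaired'.

(a)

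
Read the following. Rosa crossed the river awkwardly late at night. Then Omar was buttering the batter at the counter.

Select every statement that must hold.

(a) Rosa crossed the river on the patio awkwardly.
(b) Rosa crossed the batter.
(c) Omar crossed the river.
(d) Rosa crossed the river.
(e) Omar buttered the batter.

(d)

(a) Not entailed — 'on the patio' adds information not in the original event.
(b) Not entailed — Rosa crossed the river, not the batter; the batter belongs to the buttering event.
(c) Not entailed — the passage has Rosa crossing the river, not Omar.
(d) Entailed — dropping 'awkwardly', 'late at night' leaves a sub-description the original still satisfies.
(e) Not entailed — 'was buttering' is progressive on an accomplishment; it does not entail the completed 'buttered'.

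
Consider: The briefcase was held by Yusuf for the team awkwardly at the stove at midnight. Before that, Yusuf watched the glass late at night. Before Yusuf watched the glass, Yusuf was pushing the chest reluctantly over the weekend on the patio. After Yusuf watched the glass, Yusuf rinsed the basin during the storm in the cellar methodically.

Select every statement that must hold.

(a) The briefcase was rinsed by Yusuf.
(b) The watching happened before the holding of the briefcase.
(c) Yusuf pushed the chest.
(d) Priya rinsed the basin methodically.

(a) Not entailed — Yusuf rinsed the basin, not the briefcase; the briefcase belongs to the holding event.
(b) Entailed — the narrative places the watching before the holding.
(c) Entailed — 'push' is an activity; 'was pushing' entails that some pushing happened, so 'pushed' holds.
(d) Not entailed — the passage has Yusuf rinsing the basin, not Priya.

(b), (c)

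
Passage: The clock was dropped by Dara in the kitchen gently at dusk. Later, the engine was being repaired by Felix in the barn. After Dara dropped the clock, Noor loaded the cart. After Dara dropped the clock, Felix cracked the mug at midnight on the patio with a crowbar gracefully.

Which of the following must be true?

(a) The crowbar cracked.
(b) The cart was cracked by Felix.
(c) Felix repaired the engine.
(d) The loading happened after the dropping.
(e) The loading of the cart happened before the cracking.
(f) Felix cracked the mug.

(a) Not entailed — the mug is what cracked, not the crowbar.
(b) Not entailed — Felix cracked the mug, not the cart; the cart belongs to the loading event.
(c) Not entailed — 'was repairing' is progressive on an accomplishment; it does not entail the completed 'repaired'.
(d) Entailed — the narrative places the dropping before the loading.
(e) Not entailed — the narrative doesn't order the loading relative to the cracking.
(f) Entailed — the original entails any weakening of itself; this just drops 'gracefully', 'at midnight', 'on the patio', 'with a crowbar'.

(d), (f)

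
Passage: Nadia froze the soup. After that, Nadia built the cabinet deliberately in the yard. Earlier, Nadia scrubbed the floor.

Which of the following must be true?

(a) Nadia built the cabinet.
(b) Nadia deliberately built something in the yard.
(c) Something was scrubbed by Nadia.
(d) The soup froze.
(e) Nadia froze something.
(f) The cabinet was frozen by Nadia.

(a) Entailed — this follows by dropping conjuncts from the building event's description.
(b) Entailed — the original entails any weakening of itself; this just generalizes the patient.
(c) Entailed — the original entails any weakening of itself; this just generalizes the patient.
(d) Entailed — 'Nadia froze the soup' is causative; it entails the inchoative 'the soup froze'.
(e) Entailed — generalizing the patient leaves a sub-description the original still satisfies.
(f) Not entailed — Nadia froze the soup, not the cabinet; the cabinet belongs to the building event.

(a), (b), (c), (d), (e)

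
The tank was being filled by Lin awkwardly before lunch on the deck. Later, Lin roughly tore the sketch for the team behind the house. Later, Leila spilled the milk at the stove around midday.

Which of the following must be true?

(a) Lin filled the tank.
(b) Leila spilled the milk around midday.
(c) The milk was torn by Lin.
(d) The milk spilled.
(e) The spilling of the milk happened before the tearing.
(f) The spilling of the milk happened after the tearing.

(a) Not entailed — 'was filling' is progressive on an accomplishment; it does not entail the completed 'filled'.
(b) Entailed — this follows by dropping conjuncts from the spilling event's description.
(c) Not entailed — Lin tore the sketch, not the milk; the milk belongs to the spilling event.
(d) Entailed — 'Leila spilled the milk' is causative; it entails the inchoative 'the milk spilled'.
(e) Not entailed — the narrative places the tearing before the spilling, not after.
(f) Entailed — the narrative places the tearing before the spilling.

(b), (d), (f)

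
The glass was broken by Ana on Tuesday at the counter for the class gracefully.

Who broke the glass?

'Ana' marks the agent of the breaking event.

Ana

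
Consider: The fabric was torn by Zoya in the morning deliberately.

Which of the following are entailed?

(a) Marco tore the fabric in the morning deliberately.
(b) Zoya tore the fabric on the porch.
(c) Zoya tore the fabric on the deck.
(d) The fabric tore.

(a) Not entailed — the passage has Zoya tearing the fabric, not Marco.
(b) Not entailed — 'on the porch' adds information not in the original event.
(c) Not entailed — 'on the deck' adds information not in the original event.
(d) Entailed — 'Zoya tore the fabric' is causative; it entails the inchoative 'the fabric tore'.

(d)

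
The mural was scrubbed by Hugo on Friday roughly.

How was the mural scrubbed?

roughly

'roughly' marks the manner of the scrubbing event.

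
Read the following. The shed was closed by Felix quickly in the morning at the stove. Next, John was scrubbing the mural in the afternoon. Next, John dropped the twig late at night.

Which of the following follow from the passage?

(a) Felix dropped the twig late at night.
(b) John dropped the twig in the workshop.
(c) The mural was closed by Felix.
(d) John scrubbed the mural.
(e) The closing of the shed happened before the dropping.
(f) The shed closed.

(d), (e), (f)

(a) Not entailed — the passage has John dropping the twig, not Felix.
(b) Not entailed — 'in the workshop' adds information not in the original event.
(c) Not entailed — Felix closed the shed, not the mural; the mural belongs to the scrubbing event.
(d) Entailed — 'scrub' is an activity; 'was scrubbing' entails that some scrubbing happened, so 'scrubbed' holds.
(e) Entailed — the narrative places the closing before the dropping.
(f) Entailed — 'Felix closed the shed' is causative; it entails the inchoative 'the shed closed'.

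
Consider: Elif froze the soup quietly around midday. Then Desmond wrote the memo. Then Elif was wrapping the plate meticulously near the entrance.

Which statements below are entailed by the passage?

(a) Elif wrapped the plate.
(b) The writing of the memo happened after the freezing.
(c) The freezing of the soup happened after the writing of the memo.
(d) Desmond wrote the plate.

(b)

(a) Not entailed — 'was wrapping' is progressive on an accomplishment; it does not entail the completed 'wrapped'.
(b) Entailed — the narrative places the freezing before the writing.
(c) Not entailed — the narrative places the freezing before the writing, not after.
(d) Not entailed — Desmond wrote the memo, not the plate; the plate belongs to the wrapping event.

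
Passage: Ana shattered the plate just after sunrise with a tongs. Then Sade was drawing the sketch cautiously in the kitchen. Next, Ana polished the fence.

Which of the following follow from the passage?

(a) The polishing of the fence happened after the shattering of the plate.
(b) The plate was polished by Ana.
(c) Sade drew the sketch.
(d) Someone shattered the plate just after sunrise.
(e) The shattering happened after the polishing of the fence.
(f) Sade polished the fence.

(a) Entailed — the narrative places the shattering before the polishing.
(b) Not entailed — Ana polished the fence, not the plate; the plate belongs to the shattering event.
(c) Not entailed — 'was drawing' is progressive on an accomplishment; it does not entail the completed 'drew'.
(d) Entailed — every conjunct here is already in the original shattering event.
(e) Not entailed — the narrative places the shattering before the polishing, not after.
(f) Not entailed — the passage has Ana polishing the fence, not Sade.

(a), (d)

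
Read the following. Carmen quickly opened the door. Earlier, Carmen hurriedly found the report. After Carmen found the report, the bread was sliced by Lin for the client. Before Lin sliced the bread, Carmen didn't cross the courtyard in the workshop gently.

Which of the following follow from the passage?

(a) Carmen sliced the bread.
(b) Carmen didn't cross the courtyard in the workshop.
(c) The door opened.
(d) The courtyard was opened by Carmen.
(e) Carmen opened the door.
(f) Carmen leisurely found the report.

(a) Not entailed — the passage has Lin slicing the bread, not Carmen.
(b) Not entailed — dropping 'gently' under negation is not valid — the original leaves open that Carmen crossed the courtyard some other way.
(c) Entailed — 'Carmen opened the door' is causative; it entails the inchoative 'the door opened'.
(d) Not entailed — Carmen opened the door, not the courtyard; the courtyard belongs to the crossing event.
(e) Entailed — this follows by dropping conjuncts from the opening event's description.
(f) Not entailed — 'leisurely' adds a manner not in (and inconsistent with) the original.

(c), (e)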